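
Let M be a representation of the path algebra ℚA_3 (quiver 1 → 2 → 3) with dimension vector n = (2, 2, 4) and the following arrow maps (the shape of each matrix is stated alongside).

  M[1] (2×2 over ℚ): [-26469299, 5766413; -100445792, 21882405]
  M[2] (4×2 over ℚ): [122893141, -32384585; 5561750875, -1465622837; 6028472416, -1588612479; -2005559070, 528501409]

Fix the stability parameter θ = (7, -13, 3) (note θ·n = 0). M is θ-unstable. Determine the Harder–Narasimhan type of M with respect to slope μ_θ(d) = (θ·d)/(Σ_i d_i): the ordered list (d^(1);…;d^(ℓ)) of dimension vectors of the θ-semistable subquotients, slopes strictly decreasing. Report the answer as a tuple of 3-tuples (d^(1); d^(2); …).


Barcode: M ≅ I[1,3]^2, I[3,3]^2. HN layers by μ_θ (2 steps, strictly decreasing):
  μ^(1)=3; μ^(2)=-3

((0, 0, 4); (2, 2, 0))


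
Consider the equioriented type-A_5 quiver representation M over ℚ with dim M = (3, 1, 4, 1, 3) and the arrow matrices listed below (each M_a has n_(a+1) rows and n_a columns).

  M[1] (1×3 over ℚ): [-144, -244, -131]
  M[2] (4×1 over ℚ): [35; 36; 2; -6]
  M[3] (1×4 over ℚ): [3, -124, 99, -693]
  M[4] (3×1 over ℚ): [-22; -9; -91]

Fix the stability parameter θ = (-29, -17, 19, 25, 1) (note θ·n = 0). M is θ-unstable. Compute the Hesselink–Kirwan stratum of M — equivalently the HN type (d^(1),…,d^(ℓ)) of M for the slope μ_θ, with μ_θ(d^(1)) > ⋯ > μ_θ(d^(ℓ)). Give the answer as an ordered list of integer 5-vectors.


Via rank(M_{q-1}∘⋯∘M_p): M ≅ I[1,1]^2, I[1,5], I[3,3]^3, I[5,5]^2.
μ_θ-semistable layers: μ^(1)=19; μ^(2)=15; μ^(3)=1; μ^(4)=-17; μ^(5)=-29

((0, 0, 3, 0, 0); (0, 0, 1, 1, 1); (0, 0, 0, 0, 2); (0, 1, 0, 0, 0); (3, 0, 0, 0, 0))


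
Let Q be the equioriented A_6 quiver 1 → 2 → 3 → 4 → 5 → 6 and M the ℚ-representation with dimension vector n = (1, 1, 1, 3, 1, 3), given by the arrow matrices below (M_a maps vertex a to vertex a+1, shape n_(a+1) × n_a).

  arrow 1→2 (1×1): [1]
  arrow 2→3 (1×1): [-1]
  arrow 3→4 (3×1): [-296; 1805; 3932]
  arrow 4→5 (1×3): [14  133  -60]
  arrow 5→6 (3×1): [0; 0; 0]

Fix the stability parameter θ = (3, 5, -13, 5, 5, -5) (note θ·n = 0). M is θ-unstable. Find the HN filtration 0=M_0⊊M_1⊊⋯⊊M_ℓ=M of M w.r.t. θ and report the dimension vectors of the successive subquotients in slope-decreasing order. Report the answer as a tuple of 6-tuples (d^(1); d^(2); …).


Barcode: M ≅ I[1,5], I[4,4]^2, I[6,6]^3. HN layers by μ_θ (3 steps, strictly decreasing):
  μ^(1)=5; μ^(2)=-5/3; μ^(3)=-5

((0, 0, 0, 3, 1, 0); (1, 1, 1, 0, 0, 0); (0, 0, 0, 0, 0, 3))


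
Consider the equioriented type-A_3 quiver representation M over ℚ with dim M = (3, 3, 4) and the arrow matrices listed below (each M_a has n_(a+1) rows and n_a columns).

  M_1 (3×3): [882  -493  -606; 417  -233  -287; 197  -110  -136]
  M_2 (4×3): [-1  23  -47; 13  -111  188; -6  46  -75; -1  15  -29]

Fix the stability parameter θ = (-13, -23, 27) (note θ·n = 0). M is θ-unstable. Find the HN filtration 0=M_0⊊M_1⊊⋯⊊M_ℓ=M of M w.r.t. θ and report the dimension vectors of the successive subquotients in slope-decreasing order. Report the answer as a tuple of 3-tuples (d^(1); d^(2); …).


Interval decomposition of M: I[1,2], I[1,3]^2, I[3,3]^2.
HN type (ℓ=2): μ^(1)=27; μ^(2)=-18

((0, 0, 4); (3, 3, 0))


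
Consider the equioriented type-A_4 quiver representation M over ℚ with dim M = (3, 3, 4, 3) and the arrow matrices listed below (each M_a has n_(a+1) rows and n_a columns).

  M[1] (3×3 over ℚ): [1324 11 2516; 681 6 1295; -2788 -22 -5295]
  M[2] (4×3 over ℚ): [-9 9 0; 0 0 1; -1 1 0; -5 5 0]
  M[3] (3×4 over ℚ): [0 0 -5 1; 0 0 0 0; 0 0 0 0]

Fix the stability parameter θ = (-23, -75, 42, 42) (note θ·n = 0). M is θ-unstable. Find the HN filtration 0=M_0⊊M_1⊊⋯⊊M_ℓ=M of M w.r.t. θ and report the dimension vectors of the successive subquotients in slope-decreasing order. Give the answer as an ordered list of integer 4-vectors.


Barcode: M ≅ I[1,2], I[1,3]^2, I[3,3], I[3,4], I[4,4]^2. HN layers by μ_θ (2 steps, strictly decreasing):
  μ^(1)=42; μ^(2)=-49

((0, 0, 4, 3); (3, 3, 0, 0))


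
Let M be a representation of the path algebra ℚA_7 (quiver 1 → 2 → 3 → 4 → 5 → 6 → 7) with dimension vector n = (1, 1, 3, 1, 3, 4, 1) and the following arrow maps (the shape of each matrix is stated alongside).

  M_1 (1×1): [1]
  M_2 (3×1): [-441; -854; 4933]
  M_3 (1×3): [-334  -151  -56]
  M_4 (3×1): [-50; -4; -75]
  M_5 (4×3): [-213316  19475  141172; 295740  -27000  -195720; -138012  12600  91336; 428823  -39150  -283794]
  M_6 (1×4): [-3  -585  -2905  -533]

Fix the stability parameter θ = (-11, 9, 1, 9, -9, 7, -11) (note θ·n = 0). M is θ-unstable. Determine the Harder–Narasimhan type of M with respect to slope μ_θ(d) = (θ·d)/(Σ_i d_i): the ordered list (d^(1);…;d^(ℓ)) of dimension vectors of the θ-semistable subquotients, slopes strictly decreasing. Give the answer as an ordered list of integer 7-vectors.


Barcode: M ≅ I[1,3], I[3,3], I[3,5], I[5,6], I[5,7], I[6,6]^2. HN layers by μ_θ (7 steps, strictly decreasing):
  μ^(1)=7; μ^(2)=5; μ^(3)=1; μ^(4)=1/3; μ^(5)=-2; μ^(6)=-9; μ^(7)=-11

((0, 0, 0, 0, 0, 3, 0); (0, 1, 1, 0, 0, 0, 0); (0, 0, 1, 0, 0, 0, 0); (0, 0, 1, 1, 1, 0, 0); (0, 0, 0, 0, 0, 1, 1); (0, 0, 0, 0, 2, 0, 0); (1, 0, 0, 0, 0, 0, 0))


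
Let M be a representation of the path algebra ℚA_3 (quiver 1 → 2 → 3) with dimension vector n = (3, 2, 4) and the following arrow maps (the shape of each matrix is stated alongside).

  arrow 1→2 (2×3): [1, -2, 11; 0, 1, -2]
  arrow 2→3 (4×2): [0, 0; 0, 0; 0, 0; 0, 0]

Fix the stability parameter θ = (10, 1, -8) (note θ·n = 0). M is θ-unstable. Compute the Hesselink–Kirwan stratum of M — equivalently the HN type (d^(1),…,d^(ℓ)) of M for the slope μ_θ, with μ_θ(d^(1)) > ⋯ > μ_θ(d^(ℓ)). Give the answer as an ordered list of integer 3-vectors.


Barcode: M ≅ I[1,1], I[1,2]^2, I[3,3]^4. HN layers by μ_θ (3 steps, strictly decreasing):
  μ^(1)=10; μ^(2)=11/2; μ^(3)=-8

((1, 0, 0); (2, 2, 0); (0, 0, 4))


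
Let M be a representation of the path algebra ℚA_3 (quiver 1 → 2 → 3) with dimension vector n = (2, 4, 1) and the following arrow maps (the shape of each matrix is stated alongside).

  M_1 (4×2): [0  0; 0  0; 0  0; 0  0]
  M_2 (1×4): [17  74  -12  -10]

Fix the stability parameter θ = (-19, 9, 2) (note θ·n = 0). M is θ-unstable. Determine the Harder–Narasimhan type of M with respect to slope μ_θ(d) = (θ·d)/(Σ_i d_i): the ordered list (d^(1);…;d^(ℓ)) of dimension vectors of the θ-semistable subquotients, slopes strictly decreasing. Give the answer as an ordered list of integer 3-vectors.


Interval decomposition of M: I[1,1]^2, I[2,2]^3, I[2,3].
HN type (ℓ=3): μ^(1)=9; μ^(2)=11/2; μ^(3)=-19

((0, 3, 0); (0, 1, 1); (2, 0, 0))


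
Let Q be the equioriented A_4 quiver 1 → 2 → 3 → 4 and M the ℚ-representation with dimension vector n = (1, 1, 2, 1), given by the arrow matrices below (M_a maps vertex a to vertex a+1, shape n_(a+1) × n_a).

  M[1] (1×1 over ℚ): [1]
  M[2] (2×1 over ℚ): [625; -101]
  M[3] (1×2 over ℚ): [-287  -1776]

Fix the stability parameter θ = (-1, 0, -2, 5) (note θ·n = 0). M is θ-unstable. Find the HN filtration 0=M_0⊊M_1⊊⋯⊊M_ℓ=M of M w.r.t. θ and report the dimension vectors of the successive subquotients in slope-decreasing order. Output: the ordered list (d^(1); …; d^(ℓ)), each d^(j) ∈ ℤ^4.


Barcode: M ≅ I[1,4], I[3,3]. HN layers by μ_θ (3 steps, strictly decreasing):
  μ^(1)=5; μ^(2)=-1; μ^(3)=-2

((0, 0, 0, 1); (1, 1, 1, 0); (0, 0, 1, 0))


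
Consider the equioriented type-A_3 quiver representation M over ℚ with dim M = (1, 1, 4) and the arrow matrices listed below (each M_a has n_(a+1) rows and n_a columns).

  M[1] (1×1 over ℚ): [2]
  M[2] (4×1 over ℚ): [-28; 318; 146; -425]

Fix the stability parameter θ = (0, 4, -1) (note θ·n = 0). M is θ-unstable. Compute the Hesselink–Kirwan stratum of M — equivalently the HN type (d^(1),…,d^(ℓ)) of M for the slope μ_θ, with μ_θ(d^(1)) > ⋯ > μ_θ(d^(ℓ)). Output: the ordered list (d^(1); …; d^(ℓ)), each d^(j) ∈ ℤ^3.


Interval decomposition of M: I[1,3], I[3,3]^3.
HN type (ℓ=3): μ^(1)=3/2; μ^(2)=0; μ^(3)=-1

((0, 1, 1); (1, 0, 0); (0, 0, 3))


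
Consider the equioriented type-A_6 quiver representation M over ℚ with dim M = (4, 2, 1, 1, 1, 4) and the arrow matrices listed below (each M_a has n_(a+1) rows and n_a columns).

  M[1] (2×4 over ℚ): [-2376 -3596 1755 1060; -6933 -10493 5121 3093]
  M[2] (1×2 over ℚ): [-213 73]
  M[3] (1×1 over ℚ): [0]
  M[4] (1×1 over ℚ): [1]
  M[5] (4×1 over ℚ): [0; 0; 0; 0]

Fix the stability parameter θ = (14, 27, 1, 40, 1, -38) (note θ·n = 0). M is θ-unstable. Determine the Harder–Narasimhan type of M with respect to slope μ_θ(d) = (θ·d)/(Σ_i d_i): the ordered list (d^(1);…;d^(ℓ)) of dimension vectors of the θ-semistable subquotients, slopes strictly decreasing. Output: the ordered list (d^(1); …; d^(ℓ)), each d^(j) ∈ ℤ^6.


Interval decomposition of M: I[1,1]^2, I[1,2], I[1,3], I[4,5], I[6,6]^4.
HN type (ℓ=4): μ^(1)=27; μ^(2)=41/2; μ^(3)=14; μ^(4)=-38

((0, 1, 0, 0, 0, 0); (0, 0, 0, 1, 1, 0); (4, 1, 1, 0, 0, 0); (0, 0, 0, 0, 0, 4))


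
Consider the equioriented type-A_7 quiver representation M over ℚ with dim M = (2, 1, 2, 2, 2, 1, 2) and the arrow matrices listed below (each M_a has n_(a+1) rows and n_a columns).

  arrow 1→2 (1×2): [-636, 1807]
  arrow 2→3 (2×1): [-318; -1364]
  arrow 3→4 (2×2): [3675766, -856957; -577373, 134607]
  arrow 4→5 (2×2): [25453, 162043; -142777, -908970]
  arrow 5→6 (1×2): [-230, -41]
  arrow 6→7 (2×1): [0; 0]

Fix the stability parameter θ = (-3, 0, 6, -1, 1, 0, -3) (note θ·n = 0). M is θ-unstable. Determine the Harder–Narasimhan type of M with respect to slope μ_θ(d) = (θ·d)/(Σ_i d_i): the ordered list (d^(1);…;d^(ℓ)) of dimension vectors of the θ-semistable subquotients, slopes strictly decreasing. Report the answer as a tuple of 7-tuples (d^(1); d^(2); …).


Interval decomposition of M: I[1,1], I[1,5], I[3,6], I[7,7]^2.
HN type (ℓ=4): μ^(1)=2; μ^(2)=3/2; μ^(3)=0; μ^(4)=-3

((0, 0, 1, 1, 1, 0, 0); (0, 0, 1, 1, 1, 1, 0); (0, 1, 0, 0, 0, 0, 0); (2, 0, 0, 0, 0, 0, 2))


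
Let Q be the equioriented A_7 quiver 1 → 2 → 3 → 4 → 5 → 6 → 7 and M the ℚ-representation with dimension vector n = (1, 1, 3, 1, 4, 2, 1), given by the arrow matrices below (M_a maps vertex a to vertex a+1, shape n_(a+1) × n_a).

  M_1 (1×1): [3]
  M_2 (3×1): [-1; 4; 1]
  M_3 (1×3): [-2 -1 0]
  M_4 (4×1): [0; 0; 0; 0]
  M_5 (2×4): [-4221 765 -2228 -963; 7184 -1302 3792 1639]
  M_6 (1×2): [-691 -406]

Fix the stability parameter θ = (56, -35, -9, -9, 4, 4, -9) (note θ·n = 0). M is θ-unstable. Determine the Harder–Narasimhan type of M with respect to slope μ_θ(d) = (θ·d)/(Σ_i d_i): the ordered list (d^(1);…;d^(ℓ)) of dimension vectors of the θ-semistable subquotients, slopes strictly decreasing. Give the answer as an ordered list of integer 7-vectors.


Via rank(M_{q-1}∘⋯∘M_p): M ≅ I[1,4], I[3,3]^2, I[5,5]^2, I[5,6], I[5,7].
μ_θ-semistable layers: μ^(1)=4; μ^(2)=3/4; μ^(3)=-1/3; μ^(4)=-9

((0, 0, 0, 0, 3, 1, 0); (1, 1, 1, 1, 0, 0, 0); (0, 0, 0, 0, 1, 1, 1); (0, 0, 2, 0, 0, 0, 0))


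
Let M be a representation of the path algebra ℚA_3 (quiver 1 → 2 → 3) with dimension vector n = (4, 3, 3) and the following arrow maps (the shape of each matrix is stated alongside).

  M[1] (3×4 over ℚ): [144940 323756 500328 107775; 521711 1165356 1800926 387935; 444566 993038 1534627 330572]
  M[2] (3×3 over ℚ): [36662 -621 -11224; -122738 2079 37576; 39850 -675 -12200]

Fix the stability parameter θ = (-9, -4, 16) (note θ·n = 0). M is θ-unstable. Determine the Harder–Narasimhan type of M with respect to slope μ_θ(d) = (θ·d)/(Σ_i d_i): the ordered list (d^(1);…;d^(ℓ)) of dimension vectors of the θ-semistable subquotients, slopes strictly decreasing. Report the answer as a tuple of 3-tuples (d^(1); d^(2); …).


Interval decomposition of M: I[1,1], I[1,2]^2, I[1,3], I[3,3]^2.
HN type (ℓ=3): μ^(1)=16; μ^(2)=-4; μ^(3)=-9

((0, 0, 3); (0, 3, 0); (4, 0, 0))


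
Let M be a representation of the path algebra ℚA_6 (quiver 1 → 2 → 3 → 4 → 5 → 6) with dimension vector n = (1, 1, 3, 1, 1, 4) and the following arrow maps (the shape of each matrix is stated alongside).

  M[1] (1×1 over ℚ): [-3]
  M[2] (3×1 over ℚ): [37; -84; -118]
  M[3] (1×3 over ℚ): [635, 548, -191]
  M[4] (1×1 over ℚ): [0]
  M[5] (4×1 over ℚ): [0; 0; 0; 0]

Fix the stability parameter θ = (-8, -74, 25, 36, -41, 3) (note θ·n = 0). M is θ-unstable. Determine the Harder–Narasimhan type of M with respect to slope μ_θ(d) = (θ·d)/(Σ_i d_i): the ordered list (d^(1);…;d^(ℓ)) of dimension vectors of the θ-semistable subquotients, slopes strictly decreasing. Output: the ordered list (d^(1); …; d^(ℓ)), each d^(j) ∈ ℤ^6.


Barcode: M ≅ I[1,4], I[3,3]^2, I[5,5], I[6,6]^4. HN layers by μ_θ (4 steps, strictly decreasing):
  μ^(1)=36; μ^(2)=25; μ^(3)=3; μ^(4)=-41

((0, 0, 0, 1, 0, 0); (0, 0, 3, 0, 0, 0); (0, 0, 0, 0, 0, 4); (1, 1, 0, 0, 1, 0))


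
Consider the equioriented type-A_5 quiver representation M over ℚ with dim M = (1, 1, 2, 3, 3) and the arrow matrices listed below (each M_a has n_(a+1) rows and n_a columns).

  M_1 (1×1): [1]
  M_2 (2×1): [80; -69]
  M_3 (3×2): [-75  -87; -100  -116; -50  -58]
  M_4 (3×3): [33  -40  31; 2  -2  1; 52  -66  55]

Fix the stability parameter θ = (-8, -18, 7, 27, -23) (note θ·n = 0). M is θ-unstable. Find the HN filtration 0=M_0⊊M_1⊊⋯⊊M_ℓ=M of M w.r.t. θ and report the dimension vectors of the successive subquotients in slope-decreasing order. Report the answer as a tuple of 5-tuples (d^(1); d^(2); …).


Via rank(M_{q-1}∘⋯∘M_p): M ≅ I[1,5], I[3,3], I[4,4], I[4,5], I[5,5].
μ_θ-semistable layers: μ^(1)=27; μ^(2)=7; μ^(3)=11/3; μ^(4)=2; μ^(5)=-13; μ^(6)=-23

((0, 0, 0, 1, 0); (0, 0, 1, 0, 0); (0, 0, 1, 1, 1); (0, 0, 0, 1, 1); (1, 1, 0, 0, 0); (0, 0, 0, 0, 1))


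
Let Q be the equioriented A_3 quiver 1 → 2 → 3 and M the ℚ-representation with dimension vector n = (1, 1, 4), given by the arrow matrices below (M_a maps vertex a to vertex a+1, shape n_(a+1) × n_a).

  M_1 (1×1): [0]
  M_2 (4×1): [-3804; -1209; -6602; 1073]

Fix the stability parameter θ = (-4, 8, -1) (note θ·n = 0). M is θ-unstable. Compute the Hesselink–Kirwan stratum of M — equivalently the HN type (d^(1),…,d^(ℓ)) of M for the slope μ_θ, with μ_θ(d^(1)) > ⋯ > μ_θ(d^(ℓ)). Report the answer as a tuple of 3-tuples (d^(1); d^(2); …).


Via rank(M_{q-1}∘⋯∘M_p): M ≅ I[1,1], I[2,3], I[3,3]^3.
μ_θ-semistable layers: μ^(1)=7/2; μ^(2)=-1; μ^(3)=-4

((0, 1, 1); (0, 0, 3); (1, 0, 0))


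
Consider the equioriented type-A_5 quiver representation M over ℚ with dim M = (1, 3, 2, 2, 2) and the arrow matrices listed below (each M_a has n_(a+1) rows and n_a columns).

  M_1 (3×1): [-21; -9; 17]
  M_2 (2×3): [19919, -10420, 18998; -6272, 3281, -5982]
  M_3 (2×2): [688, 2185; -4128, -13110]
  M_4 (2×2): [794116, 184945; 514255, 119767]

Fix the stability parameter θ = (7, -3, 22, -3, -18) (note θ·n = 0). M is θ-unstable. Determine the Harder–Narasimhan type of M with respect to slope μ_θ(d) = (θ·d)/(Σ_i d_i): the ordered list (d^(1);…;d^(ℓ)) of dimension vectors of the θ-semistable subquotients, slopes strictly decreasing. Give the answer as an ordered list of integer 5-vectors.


Interval decomposition of M: I[1,5], I[2,2], I[2,3], I[4,5].
HN type (ℓ=4): μ^(1)=22; μ^(2)=1; μ^(3)=-3; μ^(4)=-21/2

((0, 0, 1, 0, 0); (1, 1, 1, 1, 1); (0, 2, 0, 0, 0); (0, 0, 0, 1, 1))


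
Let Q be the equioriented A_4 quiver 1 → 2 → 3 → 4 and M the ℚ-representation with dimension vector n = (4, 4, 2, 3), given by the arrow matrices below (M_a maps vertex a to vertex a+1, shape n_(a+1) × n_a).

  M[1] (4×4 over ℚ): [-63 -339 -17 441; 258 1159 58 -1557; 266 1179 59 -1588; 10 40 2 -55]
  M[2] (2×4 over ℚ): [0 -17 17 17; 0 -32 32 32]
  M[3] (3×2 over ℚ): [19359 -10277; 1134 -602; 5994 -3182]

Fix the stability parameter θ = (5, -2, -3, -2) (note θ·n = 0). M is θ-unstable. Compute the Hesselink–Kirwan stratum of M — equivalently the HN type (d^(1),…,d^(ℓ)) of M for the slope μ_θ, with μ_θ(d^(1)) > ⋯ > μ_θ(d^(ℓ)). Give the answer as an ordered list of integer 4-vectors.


Via rank(M_{q-1}∘⋯∘M_p): M ≅ I[1,2]^3, I[1,4], I[3,3], I[4,4]^2.
μ_θ-semistable layers: μ^(1)=3/2; μ^(2)=-1/2; μ^(3)=-2; μ^(4)=-3

((3, 3, 0, 0); (1, 1, 1, 1); (0, 0, 0, 2); (0, 0, 1, 0))


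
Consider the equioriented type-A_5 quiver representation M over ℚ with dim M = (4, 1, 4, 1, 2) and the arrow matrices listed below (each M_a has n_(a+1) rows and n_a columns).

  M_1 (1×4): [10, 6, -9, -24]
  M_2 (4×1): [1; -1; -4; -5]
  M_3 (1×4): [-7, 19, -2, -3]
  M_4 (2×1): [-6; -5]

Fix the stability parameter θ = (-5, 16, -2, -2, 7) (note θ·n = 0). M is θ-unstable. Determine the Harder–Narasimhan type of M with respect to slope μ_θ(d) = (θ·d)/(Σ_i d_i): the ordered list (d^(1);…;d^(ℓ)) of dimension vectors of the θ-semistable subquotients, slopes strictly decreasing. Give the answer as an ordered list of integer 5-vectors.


Interval decomposition of M: I[1,1]^3, I[1,5], I[3,3]^3, I[5,5].
HN type (ℓ=4): μ^(1)=7; μ^(2)=4; μ^(3)=-2; μ^(4)=-5

((0, 0, 0, 0, 2); (0, 1, 1, 1, 0); (0, 0, 3, 0, 0); (4, 0, 0, 0, 0))


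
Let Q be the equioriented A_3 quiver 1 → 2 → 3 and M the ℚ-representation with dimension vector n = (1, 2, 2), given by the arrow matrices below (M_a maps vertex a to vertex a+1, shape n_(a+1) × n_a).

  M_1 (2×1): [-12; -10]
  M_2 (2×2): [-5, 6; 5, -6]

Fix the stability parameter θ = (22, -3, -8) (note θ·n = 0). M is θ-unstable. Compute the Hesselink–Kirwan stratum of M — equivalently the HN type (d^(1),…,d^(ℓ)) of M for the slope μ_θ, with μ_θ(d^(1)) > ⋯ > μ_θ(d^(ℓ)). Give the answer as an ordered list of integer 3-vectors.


Barcode: M ≅ I[1,2], I[2,3], I[3,3]. HN layers by μ_θ (3 steps, strictly decreasing):
  μ^(1)=19/2; μ^(2)=-11/2; μ^(3)=-8

((1, 1, 0); (0, 1, 1); (0, 0, 1))


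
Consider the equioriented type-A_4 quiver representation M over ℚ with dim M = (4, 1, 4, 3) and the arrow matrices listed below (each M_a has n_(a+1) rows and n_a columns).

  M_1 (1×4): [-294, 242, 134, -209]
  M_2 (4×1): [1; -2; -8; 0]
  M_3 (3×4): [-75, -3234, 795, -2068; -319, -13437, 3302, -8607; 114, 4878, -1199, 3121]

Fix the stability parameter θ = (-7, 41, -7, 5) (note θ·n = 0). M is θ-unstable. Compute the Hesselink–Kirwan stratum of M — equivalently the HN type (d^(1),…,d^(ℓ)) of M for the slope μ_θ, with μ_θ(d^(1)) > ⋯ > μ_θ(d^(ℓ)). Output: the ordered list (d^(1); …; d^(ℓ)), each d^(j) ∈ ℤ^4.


Barcode: M ≅ I[1,1]^3, I[1,4], I[3,3], I[3,4]^2. HN layers by μ_θ (3 steps, strictly decreasing):
  μ^(1)=13; μ^(2)=5; μ^(3)=-7

((0, 1, 1, 1); (0, 0, 0, 2); (4, 0, 3, 0))


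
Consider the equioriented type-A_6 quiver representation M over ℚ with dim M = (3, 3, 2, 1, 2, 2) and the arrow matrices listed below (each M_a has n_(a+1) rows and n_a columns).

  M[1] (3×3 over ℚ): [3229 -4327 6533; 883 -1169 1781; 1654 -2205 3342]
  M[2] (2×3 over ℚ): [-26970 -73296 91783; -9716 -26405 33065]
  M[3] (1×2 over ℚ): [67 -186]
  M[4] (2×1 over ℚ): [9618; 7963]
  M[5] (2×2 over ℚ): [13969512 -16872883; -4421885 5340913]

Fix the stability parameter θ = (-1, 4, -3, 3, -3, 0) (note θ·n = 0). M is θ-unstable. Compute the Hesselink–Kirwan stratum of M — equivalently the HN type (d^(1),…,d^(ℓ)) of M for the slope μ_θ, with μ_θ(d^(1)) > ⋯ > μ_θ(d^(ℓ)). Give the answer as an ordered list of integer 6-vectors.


Barcode: M ≅ I[1,2], I[1,3], I[1,6], I[5,6]. HN layers by μ_θ (6 steps, strictly decreasing):
  μ^(1)=4; μ^(2)=1/2; μ^(3)=1/5; μ^(4)=0; μ^(5)=-1; μ^(6)=-3

((0, 1, 0, 0, 0, 0); (0, 1, 1, 0, 0, 0); (0, 1, 1, 1, 1, 1); (0, 0, 0, 0, 0, 1); (3, 0, 0, 0, 0, 0); (0, 0, 0, 0, 1, 0))


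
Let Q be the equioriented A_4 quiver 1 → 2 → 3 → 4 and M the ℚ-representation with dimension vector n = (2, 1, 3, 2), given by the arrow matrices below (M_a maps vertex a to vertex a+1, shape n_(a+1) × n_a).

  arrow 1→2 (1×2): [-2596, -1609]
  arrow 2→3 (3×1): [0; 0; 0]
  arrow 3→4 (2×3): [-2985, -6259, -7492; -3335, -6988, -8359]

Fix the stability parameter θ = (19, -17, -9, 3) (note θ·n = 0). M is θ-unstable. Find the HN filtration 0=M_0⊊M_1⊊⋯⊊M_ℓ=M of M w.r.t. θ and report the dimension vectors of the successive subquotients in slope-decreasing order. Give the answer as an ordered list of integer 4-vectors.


Via rank(M_{q-1}∘⋯∘M_p): M ≅ I[1,1], I[1,2], I[3,3], I[3,4]^2.
μ_θ-semistable layers: μ^(1)=19; μ^(2)=3; μ^(3)=1; μ^(4)=-9

((1, 0, 0, 0); (0, 0, 0, 2); (1, 1, 0, 0); (0, 0, 3, 0))


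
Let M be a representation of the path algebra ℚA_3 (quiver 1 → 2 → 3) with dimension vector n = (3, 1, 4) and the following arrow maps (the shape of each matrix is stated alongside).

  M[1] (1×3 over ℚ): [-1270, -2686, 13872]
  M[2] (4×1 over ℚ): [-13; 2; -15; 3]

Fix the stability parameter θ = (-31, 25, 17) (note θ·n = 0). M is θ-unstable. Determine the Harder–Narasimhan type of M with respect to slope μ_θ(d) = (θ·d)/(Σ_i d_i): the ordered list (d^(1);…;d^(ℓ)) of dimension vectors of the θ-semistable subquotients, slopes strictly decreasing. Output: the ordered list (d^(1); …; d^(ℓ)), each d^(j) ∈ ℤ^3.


Barcode: M ≅ I[1,1]^2, I[1,3], I[3,3]^3. HN layers by μ_θ (3 steps, strictly decreasing):
  μ^(1)=21; μ^(2)=17; μ^(3)=-31

((0, 1, 1); (0, 0, 3); (3, 0, 0))


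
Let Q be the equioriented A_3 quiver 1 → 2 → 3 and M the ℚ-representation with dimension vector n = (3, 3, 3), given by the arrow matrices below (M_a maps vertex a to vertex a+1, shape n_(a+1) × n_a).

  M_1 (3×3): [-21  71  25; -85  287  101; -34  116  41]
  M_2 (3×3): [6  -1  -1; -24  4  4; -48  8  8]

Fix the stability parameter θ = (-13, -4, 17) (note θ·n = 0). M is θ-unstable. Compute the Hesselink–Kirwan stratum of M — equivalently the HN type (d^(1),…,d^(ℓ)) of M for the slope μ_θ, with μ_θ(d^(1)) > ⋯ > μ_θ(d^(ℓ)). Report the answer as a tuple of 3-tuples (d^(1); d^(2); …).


Via rank(M_{q-1}∘⋯∘M_p): M ≅ I[1,1], I[1,2], I[1,3], I[2,2], I[3,3]^2.
μ_θ-semistable layers: μ^(1)=17; μ^(2)=-4; μ^(3)=-13

((0, 0, 3); (0, 3, 0); (3, 0, 0))


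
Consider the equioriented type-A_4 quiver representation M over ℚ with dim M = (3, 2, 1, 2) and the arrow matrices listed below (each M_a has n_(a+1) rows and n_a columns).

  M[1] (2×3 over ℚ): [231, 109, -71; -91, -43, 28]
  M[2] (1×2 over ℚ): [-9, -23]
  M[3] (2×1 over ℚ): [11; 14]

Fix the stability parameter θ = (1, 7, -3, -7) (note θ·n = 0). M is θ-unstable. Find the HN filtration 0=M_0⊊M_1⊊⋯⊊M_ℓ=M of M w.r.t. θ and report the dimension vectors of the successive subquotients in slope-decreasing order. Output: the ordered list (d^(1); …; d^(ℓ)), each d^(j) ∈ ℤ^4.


Via rank(M_{q-1}∘⋯∘M_p): M ≅ I[1,1], I[1,2], I[1,4], I[4,4].
μ_θ-semistable layers: μ^(1)=7; μ^(2)=1; μ^(3)=-1/2; μ^(4)=-7

((0, 1, 0, 0); (2, 0, 0, 0); (1, 1, 1, 1); (0, 0, 0, 1))


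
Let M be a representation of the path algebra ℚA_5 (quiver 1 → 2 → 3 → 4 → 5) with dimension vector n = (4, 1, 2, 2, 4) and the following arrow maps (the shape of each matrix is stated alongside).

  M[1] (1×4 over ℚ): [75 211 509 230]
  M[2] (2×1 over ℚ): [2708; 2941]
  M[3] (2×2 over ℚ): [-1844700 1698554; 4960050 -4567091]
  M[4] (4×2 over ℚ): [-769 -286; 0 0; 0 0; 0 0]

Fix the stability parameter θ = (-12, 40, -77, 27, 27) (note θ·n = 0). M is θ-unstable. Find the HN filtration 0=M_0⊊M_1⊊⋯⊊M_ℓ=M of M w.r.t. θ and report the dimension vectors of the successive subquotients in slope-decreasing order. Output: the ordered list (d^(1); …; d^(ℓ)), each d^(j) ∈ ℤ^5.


Via rank(M_{q-1}∘⋯∘M_p): M ≅ I[1,1]^3, I[1,4], I[3,3], I[4,5], I[5,5]^3.
μ_θ-semistable layers: μ^(1)=27; μ^(2)=-12; μ^(3)=-49/3; μ^(4)=-77

((0, 0, 0, 2, 4); (3, 0, 0, 0, 0); (1, 1, 1, 0, 0); (0, 0, 1, 0, 0))


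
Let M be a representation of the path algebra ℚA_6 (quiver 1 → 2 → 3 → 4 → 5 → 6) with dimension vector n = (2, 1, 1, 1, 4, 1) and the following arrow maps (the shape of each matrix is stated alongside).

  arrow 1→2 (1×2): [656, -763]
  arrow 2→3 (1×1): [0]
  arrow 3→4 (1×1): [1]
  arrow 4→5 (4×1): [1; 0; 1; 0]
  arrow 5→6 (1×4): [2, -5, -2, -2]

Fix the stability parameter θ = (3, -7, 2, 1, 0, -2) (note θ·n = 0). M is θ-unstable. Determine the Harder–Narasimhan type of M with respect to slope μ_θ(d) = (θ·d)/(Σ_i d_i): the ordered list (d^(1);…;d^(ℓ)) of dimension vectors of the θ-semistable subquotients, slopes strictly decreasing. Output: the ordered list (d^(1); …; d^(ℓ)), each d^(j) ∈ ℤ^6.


Interval decomposition of M: I[1,1], I[1,2], I[3,5], I[5,5]^2, I[5,6].
HN type (ℓ=5): μ^(1)=3; μ^(2)=1; μ^(3)=0; μ^(4)=-1; μ^(5)=-2

((1, 0, 0, 0, 0, 0); (0, 0, 1, 1, 1, 0); (0, 0, 0, 0, 2, 0); (0, 0, 0, 0, 1, 1); (1, 1, 0, 0, 0, 0))


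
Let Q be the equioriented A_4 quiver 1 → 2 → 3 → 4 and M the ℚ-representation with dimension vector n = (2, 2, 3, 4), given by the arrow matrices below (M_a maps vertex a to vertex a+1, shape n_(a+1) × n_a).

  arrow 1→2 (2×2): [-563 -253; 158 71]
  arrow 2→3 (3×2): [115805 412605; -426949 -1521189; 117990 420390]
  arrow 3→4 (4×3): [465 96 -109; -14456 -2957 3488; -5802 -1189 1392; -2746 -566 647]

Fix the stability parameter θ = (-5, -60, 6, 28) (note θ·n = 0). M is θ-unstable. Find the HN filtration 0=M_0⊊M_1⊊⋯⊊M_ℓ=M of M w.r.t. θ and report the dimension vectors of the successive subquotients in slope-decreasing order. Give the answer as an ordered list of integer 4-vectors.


Interval decomposition of M: I[1,2], I[1,4], I[3,4]^2, I[4,4].
HN type (ℓ=3): μ^(1)=28; μ^(2)=6; μ^(3)=-65/2

((0, 0, 0, 4); (0, 0, 3, 0); (2, 2, 0, 0))


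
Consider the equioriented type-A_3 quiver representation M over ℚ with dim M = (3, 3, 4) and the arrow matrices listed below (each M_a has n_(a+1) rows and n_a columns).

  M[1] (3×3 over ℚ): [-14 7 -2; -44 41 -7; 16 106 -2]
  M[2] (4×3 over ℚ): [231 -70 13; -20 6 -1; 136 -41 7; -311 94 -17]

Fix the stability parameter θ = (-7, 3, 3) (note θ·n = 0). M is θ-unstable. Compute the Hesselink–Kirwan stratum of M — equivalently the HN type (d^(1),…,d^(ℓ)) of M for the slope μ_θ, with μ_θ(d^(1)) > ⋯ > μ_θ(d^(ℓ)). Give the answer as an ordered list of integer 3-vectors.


Interval decomposition of M: I[1,1], I[1,3]^2, I[2,3], I[3,3].
HN type (ℓ=2): μ^(1)=3; μ^(2)=-7

((0, 3, 4); (3, 0, 0))


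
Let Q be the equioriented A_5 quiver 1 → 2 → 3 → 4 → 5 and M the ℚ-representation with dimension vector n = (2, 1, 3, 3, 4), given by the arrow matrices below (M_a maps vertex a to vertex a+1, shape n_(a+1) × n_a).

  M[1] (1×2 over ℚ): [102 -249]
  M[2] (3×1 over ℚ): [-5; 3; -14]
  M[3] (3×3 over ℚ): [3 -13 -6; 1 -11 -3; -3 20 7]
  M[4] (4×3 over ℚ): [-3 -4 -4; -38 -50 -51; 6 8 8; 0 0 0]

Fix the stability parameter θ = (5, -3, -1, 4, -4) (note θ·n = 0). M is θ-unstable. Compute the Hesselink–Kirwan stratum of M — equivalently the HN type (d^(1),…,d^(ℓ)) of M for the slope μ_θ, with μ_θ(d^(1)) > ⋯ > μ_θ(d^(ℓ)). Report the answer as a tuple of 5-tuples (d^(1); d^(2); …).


Interval decomposition of M: I[1,1], I[1,5], I[3,4], I[3,5], I[5,5]^2.
HN type (ℓ=6): μ^(1)=5; μ^(2)=4; μ^(3)=1/5; μ^(4)=0; μ^(5)=-1; μ^(6)=-4

((1, 0, 0, 0, 0); (0, 0, 0, 1, 0); (1, 1, 1, 1, 1); (0, 0, 0, 1, 1); (0, 0, 2, 0, 0); (0, 0, 0, 0, 2))


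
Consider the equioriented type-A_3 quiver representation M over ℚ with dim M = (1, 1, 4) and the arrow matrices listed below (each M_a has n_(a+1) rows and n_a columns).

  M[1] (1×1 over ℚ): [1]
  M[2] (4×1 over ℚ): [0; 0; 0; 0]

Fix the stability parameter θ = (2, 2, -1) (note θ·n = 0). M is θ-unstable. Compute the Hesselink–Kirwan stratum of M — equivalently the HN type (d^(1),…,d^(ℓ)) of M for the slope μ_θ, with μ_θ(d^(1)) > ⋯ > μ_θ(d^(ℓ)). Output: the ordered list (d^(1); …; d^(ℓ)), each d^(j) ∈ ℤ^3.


Barcode: M ≅ I[1,2], I[3,3]^4. HN layers by μ_θ (2 steps, strictly decreasing):
  μ^(1)=2; μ^(2)=-1

((1, 1, 0); (0, 0, 4))


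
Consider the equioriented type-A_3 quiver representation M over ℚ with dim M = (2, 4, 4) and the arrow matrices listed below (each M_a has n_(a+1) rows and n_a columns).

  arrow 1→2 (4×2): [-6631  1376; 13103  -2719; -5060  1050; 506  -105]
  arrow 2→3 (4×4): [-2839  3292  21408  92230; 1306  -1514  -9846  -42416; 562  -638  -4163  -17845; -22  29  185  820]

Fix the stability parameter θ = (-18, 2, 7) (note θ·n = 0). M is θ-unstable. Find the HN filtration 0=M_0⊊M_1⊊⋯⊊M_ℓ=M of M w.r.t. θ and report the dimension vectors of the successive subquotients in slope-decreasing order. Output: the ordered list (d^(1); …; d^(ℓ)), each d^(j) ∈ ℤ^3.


Interval decomposition of M: I[1,3]^2, I[2,2], I[2,3], I[3,3].
HN type (ℓ=3): μ^(1)=7; μ^(2)=2; μ^(3)=-18

((0, 0, 4); (0, 4, 0); (2, 0, 0))


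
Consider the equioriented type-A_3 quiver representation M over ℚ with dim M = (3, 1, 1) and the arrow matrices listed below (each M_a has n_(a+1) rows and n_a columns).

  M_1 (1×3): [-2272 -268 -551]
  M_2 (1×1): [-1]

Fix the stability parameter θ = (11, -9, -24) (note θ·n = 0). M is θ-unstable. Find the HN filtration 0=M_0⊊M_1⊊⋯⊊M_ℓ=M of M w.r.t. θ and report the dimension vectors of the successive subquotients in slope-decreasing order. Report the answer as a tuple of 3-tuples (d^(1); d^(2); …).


Barcode: M ≅ I[1,1]^2, I[1,3]. HN layers by μ_θ (2 steps, strictly decreasing):
  μ^(1)=11; μ^(2)=-22/3

((2, 0, 0); (1, 1, 1))


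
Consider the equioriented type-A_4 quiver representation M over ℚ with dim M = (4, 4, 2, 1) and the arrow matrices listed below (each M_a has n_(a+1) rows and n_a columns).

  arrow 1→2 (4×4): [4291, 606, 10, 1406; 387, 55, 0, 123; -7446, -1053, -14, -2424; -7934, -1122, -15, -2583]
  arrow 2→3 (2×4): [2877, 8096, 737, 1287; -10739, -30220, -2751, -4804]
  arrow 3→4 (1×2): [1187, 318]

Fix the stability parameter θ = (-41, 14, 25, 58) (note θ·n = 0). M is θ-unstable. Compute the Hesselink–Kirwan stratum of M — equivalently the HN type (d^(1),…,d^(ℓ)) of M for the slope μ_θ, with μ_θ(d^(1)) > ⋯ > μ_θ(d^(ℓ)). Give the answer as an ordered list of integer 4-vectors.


Via rank(M_{q-1}∘⋯∘M_p): M ≅ I[1,2]^2, I[1,3], I[1,4].
μ_θ-semistable layers: μ^(1)=58; μ^(2)=25; μ^(3)=14; μ^(4)=-41

((0, 0, 0, 1); (0, 0, 2, 0); (0, 4, 0, 0); (4, 0, 0, 0))


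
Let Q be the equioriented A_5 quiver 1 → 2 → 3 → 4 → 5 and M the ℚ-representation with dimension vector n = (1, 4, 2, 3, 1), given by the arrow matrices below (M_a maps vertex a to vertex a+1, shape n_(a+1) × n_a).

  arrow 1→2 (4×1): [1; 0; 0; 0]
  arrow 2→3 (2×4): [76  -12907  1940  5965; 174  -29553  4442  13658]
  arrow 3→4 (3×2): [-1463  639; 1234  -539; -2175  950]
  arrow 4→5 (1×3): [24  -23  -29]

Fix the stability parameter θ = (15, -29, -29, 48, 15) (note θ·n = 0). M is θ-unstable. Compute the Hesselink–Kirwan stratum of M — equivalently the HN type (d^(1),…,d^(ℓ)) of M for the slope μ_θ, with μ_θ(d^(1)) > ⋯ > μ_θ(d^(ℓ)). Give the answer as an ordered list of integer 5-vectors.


Interval decomposition of M: I[1,5], I[2,2]^2, I[2,4], I[4,4].
HN type (ℓ=4): μ^(1)=48; μ^(2)=63/2; μ^(3)=-43/3; μ^(4)=-29

((0, 0, 0, 2, 0); (0, 0, 0, 1, 1); (1, 1, 1, 0, 0); (0, 3, 1, 0, 0))


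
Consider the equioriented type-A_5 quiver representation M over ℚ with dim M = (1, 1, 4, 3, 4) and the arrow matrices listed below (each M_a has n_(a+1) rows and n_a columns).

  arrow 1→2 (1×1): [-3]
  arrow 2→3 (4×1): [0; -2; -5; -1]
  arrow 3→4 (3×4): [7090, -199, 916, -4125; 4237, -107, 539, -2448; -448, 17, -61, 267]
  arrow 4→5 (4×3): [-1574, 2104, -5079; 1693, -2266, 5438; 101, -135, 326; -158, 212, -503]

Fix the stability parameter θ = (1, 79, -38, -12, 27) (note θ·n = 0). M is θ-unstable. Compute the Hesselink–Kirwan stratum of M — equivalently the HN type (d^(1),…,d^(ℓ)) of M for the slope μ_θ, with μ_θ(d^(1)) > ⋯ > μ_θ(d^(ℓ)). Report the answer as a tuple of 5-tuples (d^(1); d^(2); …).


Via rank(M_{q-1}∘⋯∘M_p): M ≅ I[1,5], I[3,3], I[3,5]^2, I[5,5].
μ_θ-semistable layers: μ^(1)=27; μ^(2)=29/3; μ^(3)=1; μ^(4)=-12; μ^(5)=-38

((0, 0, 0, 0, 4); (0, 1, 1, 1, 0); (1, 0, 0, 0, 0); (0, 0, 0, 2, 0); (0, 0, 3, 0, 0))


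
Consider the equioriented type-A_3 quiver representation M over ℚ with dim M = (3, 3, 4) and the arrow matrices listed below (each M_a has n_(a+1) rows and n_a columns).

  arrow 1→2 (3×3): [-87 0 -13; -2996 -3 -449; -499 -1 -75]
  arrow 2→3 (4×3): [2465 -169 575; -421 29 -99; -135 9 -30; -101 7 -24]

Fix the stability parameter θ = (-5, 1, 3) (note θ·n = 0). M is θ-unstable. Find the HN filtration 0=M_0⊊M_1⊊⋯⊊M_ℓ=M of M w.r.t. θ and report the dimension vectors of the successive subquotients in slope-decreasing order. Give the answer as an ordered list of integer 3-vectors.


Interval decomposition of M: I[1,2], I[1,3]^2, I[3,3]^2.
HN type (ℓ=3): μ^(1)=3; μ^(2)=1; μ^(3)=-5

((0, 0, 4); (0, 3, 0); (3, 0, 0))


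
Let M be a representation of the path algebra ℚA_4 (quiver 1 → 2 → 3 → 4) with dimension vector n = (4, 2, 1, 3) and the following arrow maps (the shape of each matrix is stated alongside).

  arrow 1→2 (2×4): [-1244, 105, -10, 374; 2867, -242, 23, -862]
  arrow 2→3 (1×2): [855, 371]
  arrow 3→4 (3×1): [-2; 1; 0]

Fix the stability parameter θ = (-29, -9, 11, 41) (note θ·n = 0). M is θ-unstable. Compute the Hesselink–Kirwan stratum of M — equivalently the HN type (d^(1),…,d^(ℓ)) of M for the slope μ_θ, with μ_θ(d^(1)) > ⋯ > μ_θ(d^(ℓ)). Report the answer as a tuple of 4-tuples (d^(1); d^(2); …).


Via rank(M_{q-1}∘⋯∘M_p): M ≅ I[1,1]^2, I[1,2], I[1,4], I[4,4]^2.
μ_θ-semistable layers: μ^(1)=41; μ^(2)=11; μ^(3)=-9; μ^(4)=-29

((0, 0, 0, 3); (0, 0, 1, 0); (0, 2, 0, 0); (4, 0, 0, 0))


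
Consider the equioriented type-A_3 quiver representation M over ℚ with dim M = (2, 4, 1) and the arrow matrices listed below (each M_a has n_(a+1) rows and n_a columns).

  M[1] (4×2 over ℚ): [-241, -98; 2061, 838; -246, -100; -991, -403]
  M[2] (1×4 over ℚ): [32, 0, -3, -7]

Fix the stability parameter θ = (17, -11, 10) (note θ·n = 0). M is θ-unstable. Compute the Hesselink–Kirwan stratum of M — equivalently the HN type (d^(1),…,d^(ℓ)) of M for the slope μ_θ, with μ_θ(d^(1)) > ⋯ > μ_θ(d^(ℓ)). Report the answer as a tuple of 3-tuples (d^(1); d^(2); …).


Interval decomposition of M: I[1,2], I[1,3], I[2,2]^2.
HN type (ℓ=3): μ^(1)=10; μ^(2)=3; μ^(3)=-11

((0, 0, 1); (2, 2, 0); (0, 2, 0))


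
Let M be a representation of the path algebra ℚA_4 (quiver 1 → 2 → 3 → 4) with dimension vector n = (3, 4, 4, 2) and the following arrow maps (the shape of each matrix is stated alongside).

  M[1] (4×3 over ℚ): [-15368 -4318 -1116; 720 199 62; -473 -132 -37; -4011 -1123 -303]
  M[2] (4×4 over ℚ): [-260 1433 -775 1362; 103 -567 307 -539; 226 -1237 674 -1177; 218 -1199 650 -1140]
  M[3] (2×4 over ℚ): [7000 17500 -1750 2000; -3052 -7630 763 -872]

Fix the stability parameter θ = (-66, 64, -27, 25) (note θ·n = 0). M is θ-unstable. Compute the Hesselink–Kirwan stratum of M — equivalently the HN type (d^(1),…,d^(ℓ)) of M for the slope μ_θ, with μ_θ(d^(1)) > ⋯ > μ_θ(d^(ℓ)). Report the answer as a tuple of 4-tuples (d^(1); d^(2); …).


Interval decomposition of M: I[1,3]^2, I[1,4], I[2,3], I[4,4].
HN type (ℓ=3): μ^(1)=25; μ^(2)=37/2; μ^(3)=-66

((0, 0, 0, 2); (0, 4, 4, 0); (3, 0, 0, 0))


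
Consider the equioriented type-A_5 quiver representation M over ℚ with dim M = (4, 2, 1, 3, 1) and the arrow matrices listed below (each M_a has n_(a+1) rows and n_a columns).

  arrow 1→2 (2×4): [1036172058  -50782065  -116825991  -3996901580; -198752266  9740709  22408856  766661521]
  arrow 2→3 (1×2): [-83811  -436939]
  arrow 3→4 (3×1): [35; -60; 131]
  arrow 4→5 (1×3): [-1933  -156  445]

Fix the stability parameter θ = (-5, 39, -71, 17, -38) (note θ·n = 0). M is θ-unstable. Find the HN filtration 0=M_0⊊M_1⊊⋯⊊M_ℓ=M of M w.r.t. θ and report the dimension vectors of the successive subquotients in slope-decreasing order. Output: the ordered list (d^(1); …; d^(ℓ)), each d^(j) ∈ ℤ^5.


Interval decomposition of M: I[1,1]^2, I[1,2], I[1,4], I[4,4], I[4,5].
HN type (ℓ=5): μ^(1)=39; μ^(2)=17; μ^(3)=-5; μ^(4)=-21/2; μ^(5)=-37/3

((0, 1, 0, 0, 0); (0, 0, 0, 2, 0); (3, 0, 0, 0, 0); (0, 0, 0, 1, 1); (1, 1, 1, 0, 0))


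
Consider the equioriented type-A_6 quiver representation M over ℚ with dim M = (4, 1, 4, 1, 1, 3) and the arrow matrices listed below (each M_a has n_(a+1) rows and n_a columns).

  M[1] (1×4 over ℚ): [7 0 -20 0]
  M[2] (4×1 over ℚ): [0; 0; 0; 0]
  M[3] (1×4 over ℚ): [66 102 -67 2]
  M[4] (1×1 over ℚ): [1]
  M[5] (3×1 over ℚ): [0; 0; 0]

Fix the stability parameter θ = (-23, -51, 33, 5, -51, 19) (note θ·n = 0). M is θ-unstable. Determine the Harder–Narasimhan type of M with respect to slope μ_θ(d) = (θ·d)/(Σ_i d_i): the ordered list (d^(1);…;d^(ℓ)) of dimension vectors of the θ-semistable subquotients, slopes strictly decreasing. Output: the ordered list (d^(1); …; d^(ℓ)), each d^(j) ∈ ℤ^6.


Via rank(M_{q-1}∘⋯∘M_p): M ≅ I[1,1]^3, I[1,2], I[3,3]^3, I[3,5], I[6,6]^3.
μ_θ-semistable layers: μ^(1)=33; μ^(2)=19; μ^(3)=-13/3; μ^(4)=-23; μ^(5)=-37

((0, 0, 3, 0, 0, 0); (0, 0, 0, 0, 0, 3); (0, 0, 1, 1, 1, 0); (3, 0, 0, 0, 0, 0); (1, 1, 0, 0, 0, 0))


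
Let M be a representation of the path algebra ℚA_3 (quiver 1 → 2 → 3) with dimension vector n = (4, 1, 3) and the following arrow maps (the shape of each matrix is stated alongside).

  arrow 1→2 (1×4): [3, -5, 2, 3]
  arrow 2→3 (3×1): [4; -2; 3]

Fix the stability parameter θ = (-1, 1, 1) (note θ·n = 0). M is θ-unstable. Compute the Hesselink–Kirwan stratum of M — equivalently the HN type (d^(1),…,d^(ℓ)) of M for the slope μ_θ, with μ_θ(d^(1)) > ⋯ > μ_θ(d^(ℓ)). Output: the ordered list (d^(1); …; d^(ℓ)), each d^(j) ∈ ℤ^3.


Via rank(M_{q-1}∘⋯∘M_p): M ≅ I[1,1]^3, I[1,3], I[3,3]^2.
μ_θ-semistable layers: μ^(1)=1; μ^(2)=-1

((0, 1, 3); (4, 0, 0))


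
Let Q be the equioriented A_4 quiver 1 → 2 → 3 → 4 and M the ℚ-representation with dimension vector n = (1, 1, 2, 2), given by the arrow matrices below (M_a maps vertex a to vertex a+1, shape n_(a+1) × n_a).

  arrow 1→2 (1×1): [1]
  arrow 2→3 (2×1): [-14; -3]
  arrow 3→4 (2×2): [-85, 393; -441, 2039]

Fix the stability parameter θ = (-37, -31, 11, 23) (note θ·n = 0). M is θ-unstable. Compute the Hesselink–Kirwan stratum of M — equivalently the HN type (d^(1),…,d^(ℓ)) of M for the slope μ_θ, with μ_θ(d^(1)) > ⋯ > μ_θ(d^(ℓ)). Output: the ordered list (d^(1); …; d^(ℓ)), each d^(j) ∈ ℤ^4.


Via rank(M_{q-1}∘⋯∘M_p): M ≅ I[1,4], I[3,4].
μ_θ-semistable layers: μ^(1)=23; μ^(2)=11; μ^(3)=-31; μ^(4)=-37

((0, 0, 0, 2); (0, 0, 2, 0); (0, 1, 0, 0); (1, 0, 0, 0))


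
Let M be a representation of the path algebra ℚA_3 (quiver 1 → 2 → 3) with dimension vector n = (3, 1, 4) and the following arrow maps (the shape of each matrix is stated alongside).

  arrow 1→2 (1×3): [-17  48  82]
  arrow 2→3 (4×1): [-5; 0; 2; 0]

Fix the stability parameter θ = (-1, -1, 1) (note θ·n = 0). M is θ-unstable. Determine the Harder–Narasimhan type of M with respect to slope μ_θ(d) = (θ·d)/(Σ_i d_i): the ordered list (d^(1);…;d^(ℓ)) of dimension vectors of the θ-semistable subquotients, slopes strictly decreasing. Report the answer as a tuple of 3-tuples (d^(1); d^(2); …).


Via rank(M_{q-1}∘⋯∘M_p): M ≅ I[1,1]^2, I[1,3], I[3,3]^3.
μ_θ-semistable layers: μ^(1)=1; μ^(2)=-1

((0, 0, 4); (3, 1, 0))
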